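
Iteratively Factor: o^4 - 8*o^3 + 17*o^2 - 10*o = (o - 1)*(o^3 - 7*o^2 + 10*o) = (o - 5)*(o - 1)*(o^2 - 2*o) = o*(o - 5)*(o - 1)*(o - 2)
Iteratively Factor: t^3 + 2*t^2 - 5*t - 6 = (t + 3)*(t^2 - t - 2) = (t - 2)*(t + 3)*(t + 1)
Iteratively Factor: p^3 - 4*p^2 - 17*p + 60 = (p - 3)*(p^2 - p - 20) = (p - 5)*(p - 3)*(p + 4)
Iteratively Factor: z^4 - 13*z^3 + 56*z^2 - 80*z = (z - 5)*(z^3 - 8*z^2 + 16*z) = z*(z - 5)*(z^2 - 8*z + 16) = z*(z - 5)*(z - 4)*(z - 4)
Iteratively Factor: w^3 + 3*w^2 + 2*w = (w + 1)*(w^2 + 2*w) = (w + 1)*(w + 2)*(w)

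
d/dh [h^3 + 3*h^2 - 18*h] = 3*h^2 + 6*h - 18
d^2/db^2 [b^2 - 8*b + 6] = 2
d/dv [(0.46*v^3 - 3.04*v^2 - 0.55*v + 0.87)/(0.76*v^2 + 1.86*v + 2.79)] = (0.3496*v^4 + 1.7112*v^3 - 1.3862*v^2 - 18.2856*v - 3.1527)/(0.5776*v^4 + 2.8272*v^3 + 7.7004*v^2 + 10.3788*v + 7.7841)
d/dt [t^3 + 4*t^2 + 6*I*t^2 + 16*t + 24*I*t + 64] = 3*t^2 + t*(8 + 12*I) + 16 + 24*I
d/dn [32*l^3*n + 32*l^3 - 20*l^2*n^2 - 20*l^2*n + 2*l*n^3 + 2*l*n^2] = 2*l*(16*l^2 - 20*l*n - 10*l + 3*n^2 + 2*n)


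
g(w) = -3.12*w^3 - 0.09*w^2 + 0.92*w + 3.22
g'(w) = -9.36*w^2 - 0.18*w + 0.92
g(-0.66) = 3.47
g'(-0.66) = -3.04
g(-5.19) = 432.19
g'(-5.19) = -250.27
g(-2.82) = 69.88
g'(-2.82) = -73.01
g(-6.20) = 737.64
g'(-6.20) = -357.76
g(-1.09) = 6.15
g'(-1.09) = -10.00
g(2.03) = -21.38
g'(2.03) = -38.02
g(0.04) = 3.26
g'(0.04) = 0.90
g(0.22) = 3.38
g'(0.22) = 0.43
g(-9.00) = 2262.13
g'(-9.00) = -755.62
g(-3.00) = 83.89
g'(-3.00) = -82.78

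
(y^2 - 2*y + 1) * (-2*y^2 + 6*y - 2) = -2*y^4 + 10*y^3 - 16*y^2 + 10*y - 2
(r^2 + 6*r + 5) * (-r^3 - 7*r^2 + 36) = -r^5 - 13*r^4 - 47*r^3 + r^2 + 216*r + 180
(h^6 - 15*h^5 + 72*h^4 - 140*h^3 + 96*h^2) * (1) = h^6 - 15*h^5 + 72*h^4 - 140*h^3 + 96*h^2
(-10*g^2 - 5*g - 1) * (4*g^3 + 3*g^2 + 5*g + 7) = -40*g^5 - 50*g^4 - 69*g^3 - 98*g^2 - 40*g - 7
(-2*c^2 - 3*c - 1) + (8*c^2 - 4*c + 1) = 6*c^2 - 7*c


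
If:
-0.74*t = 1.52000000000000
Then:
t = -2.05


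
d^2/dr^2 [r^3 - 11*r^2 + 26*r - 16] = 6*r - 22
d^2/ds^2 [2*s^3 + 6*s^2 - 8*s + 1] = 12*s + 12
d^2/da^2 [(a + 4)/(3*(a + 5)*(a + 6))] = 2*(a^3 + 12*a^2 + 42*a + 34)/(3*(a^6 + 33*a^5 + 453*a^4 + 3311*a^3 + 13590*a^2 + 29700*a + 27000))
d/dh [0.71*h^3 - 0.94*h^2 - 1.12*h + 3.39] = 2.13*h^2 - 1.88*h - 1.12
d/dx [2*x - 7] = 2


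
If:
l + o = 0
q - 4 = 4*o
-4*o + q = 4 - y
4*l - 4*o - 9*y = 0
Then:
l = 0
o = 0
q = 4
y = 0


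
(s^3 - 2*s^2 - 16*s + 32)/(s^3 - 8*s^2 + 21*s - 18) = (s^2 - 16)/(s^2 - 6*s + 9)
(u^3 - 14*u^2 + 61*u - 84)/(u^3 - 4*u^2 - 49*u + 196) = (u - 3)/(u + 7)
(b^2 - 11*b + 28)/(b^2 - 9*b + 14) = (b - 4)/(b - 2)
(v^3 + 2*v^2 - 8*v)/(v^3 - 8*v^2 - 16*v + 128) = v*(v - 2)/(v^2 - 12*v + 32)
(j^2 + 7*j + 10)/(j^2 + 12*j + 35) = (j + 2)/(j + 7)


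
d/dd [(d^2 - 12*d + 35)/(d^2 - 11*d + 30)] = 1/(d^2 - 12*d + 36)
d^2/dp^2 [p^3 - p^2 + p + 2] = 6*p - 2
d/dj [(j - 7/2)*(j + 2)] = 2*j - 3/2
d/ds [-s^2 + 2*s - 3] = 2 - 2*s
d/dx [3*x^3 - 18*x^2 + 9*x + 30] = 9*x^2 - 36*x + 9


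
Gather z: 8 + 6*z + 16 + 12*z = 18*z + 24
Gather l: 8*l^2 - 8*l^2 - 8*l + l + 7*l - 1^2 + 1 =0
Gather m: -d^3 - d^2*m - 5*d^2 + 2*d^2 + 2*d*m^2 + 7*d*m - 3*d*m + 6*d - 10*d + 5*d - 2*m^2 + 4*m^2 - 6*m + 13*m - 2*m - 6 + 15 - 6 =-d^3 - 3*d^2 + d + m^2*(2*d + 2) + m*(-d^2 + 4*d + 5) + 3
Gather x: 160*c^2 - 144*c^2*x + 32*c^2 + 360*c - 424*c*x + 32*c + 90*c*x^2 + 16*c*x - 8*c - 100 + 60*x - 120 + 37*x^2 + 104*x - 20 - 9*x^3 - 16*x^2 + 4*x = 192*c^2 + 384*c - 9*x^3 + x^2*(90*c + 21) + x*(-144*c^2 - 408*c + 168) - 240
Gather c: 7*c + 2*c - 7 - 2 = 9*c - 9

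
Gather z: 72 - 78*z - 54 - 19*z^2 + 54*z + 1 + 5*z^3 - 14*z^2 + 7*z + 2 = 5*z^3 - 33*z^2 - 17*z + 21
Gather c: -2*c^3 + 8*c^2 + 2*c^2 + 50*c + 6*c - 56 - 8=-2*c^3 + 10*c^2 + 56*c - 64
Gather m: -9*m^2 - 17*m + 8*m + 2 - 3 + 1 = -9*m^2 - 9*m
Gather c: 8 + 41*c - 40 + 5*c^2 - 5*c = 5*c^2 + 36*c - 32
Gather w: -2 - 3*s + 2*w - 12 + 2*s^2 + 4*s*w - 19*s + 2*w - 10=2*s^2 - 22*s + w*(4*s + 4) - 24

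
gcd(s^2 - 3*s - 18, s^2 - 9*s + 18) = s - 6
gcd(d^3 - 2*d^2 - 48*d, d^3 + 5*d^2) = d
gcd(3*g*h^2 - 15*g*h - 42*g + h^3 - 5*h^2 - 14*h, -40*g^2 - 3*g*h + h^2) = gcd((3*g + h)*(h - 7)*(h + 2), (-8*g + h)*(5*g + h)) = 1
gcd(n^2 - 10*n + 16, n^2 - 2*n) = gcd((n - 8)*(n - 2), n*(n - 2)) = n - 2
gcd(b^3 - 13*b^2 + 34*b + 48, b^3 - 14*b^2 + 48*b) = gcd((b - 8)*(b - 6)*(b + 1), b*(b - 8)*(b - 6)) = b^2 - 14*b + 48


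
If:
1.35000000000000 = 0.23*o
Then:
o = 5.87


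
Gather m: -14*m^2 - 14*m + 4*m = -14*m^2 - 10*m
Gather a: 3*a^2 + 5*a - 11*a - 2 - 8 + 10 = 3*a^2 - 6*a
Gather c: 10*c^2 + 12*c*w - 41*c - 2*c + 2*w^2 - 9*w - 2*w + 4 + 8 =10*c^2 + c*(12*w - 43) + 2*w^2 - 11*w + 12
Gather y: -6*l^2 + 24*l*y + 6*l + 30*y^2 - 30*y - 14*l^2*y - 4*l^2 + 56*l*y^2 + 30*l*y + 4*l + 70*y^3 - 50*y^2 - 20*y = -10*l^2 + 10*l + 70*y^3 + y^2*(56*l - 20) + y*(-14*l^2 + 54*l - 50)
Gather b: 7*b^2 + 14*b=7*b^2 + 14*b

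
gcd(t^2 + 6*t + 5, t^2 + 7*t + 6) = t + 1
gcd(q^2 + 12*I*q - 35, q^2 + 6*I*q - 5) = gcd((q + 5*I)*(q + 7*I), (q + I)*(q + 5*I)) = q + 5*I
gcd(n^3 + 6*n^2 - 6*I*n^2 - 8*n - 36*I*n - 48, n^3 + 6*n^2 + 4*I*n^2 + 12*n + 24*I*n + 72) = n^2 + n*(6 - 2*I) - 12*I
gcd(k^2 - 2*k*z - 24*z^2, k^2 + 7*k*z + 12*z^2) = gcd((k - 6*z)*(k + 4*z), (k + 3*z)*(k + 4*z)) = k + 4*z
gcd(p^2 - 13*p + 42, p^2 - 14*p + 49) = p - 7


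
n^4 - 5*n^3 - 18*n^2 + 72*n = n*(n - 6)*(n - 3)*(n + 4)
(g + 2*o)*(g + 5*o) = g^2 + 7*g*o + 10*o^2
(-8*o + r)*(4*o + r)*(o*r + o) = -32*o^3*r - 32*o^3 - 4*o^2*r^2 - 4*o^2*r + o*r^3 + o*r^2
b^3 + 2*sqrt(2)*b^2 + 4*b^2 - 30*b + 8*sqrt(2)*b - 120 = (b + 4)*(b - 3*sqrt(2))*(b + 5*sqrt(2))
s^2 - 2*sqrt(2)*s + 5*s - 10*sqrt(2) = (s + 5)*(s - 2*sqrt(2))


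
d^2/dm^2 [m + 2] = 0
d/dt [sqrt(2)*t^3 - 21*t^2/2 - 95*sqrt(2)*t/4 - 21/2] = 3*sqrt(2)*t^2 - 21*t - 95*sqrt(2)/4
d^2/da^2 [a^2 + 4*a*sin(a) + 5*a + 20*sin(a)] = -4*a*sin(a) - 20*sin(a) + 8*cos(a) + 2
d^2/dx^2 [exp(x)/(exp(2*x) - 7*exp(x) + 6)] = ((21 - 8*exp(x))*(exp(2*x) - 7*exp(x) + 6)*exp(x) + 2*(2*exp(x) - 7)^2*exp(2*x) + (exp(2*x) - 7*exp(x) + 6)^2)*exp(x)/(exp(2*x) - 7*exp(x) + 6)^3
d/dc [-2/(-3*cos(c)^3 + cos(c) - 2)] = 2*(9*cos(c)^2 - 1)*sin(c)/(3*cos(c)^3 - cos(c) + 2)^2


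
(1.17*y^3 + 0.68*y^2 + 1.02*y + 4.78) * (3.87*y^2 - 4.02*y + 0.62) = 4.5279*y^5 - 2.0718*y^4 + 1.9392*y^3 + 14.8198*y^2 - 18.5832*y + 2.9636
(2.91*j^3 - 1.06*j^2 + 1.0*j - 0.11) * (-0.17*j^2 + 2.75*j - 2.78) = -0.4947*j^5 + 8.1827*j^4 - 11.1748*j^3 + 5.7155*j^2 - 3.0825*j + 0.3058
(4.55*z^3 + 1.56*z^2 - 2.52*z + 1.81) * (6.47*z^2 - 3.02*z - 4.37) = 29.4385*z^5 - 3.6478*z^4 - 40.8991*z^3 + 12.5039*z^2 + 5.5462*z - 7.9097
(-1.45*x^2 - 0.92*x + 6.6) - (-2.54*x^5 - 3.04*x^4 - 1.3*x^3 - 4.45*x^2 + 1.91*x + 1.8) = 2.54*x^5 + 3.04*x^4 + 1.3*x^3 + 3.0*x^2 - 2.83*x + 4.8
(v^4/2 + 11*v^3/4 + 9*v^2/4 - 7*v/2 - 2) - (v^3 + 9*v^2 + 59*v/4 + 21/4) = v^4/2 + 7*v^3/4 - 27*v^2/4 - 73*v/4 - 29/4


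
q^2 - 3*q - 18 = (q - 6)*(q + 3)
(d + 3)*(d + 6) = d^2 + 9*d + 18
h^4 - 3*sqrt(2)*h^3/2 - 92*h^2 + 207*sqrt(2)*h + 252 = (h - 6*sqrt(2))*(h - 3*sqrt(2))*(h + sqrt(2)/2)*(h + 7*sqrt(2))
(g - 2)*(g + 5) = g^2 + 3*g - 10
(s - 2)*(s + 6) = s^2 + 4*s - 12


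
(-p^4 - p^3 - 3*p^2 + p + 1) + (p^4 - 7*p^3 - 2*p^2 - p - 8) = -8*p^3 - 5*p^2 - 7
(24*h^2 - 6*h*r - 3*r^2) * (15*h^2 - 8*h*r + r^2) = 360*h^4 - 282*h^3*r + 27*h^2*r^2 + 18*h*r^3 - 3*r^4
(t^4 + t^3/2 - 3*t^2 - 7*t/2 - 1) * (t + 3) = t^5 + 7*t^4/2 - 3*t^3/2 - 25*t^2/2 - 23*t/2 - 3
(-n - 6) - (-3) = -n - 3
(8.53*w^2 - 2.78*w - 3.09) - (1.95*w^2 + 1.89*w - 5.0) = 6.58*w^2 - 4.67*w + 1.91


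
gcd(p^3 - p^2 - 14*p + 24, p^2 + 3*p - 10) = p - 2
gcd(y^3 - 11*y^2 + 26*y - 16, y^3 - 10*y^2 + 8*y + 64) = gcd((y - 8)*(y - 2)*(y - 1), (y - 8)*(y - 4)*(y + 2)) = y - 8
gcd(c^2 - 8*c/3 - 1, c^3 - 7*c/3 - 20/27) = c + 1/3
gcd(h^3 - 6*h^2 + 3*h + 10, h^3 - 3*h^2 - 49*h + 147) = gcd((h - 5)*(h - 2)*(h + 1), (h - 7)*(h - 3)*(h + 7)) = 1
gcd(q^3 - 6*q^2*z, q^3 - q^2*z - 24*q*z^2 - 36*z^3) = -q + 6*z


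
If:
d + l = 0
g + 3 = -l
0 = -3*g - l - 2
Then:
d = 7/2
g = 1/2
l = -7/2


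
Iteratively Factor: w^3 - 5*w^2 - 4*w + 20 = (w - 2)*(w^2 - 3*w - 10) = (w - 5)*(w - 2)*(w + 2)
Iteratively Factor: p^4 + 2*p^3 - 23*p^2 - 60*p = (p + 4)*(p^3 - 2*p^2 - 15*p) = (p + 3)*(p + 4)*(p^2 - 5*p) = (p - 5)*(p + 3)*(p + 4)*(p)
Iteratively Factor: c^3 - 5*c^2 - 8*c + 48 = (c - 4)*(c^2 - c - 12) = (c - 4)*(c + 3)*(c - 4)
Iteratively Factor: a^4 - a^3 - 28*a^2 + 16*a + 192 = (a - 4)*(a^3 + 3*a^2 - 16*a - 48) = (a - 4)^2*(a^2 + 7*a + 12) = (a - 4)^2*(a + 4)*(a + 3)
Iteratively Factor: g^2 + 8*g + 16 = (g + 4)*(g + 4)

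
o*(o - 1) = o^2 - o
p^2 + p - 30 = (p - 5)*(p + 6)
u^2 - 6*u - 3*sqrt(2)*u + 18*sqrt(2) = (u - 6)*(u - 3*sqrt(2))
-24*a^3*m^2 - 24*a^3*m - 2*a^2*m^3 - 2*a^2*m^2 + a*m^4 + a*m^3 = m*(-6*a + m)*(4*a + m)*(a*m + a)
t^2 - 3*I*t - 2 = (t - 2*I)*(t - I)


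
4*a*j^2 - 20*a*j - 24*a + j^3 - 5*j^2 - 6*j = (4*a + j)*(j - 6)*(j + 1)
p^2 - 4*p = p*(p - 4)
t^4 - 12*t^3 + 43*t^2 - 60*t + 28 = (t - 7)*(t - 2)^2*(t - 1)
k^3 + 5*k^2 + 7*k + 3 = (k + 1)^2*(k + 3)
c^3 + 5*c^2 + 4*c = c*(c + 1)*(c + 4)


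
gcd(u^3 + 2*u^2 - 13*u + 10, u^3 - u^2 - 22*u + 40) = u^2 + 3*u - 10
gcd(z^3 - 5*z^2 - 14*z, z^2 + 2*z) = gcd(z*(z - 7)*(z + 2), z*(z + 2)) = z^2 + 2*z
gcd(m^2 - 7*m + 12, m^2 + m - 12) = m - 3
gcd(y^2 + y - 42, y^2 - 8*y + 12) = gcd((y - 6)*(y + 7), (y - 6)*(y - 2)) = y - 6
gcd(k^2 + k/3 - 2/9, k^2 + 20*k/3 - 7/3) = k - 1/3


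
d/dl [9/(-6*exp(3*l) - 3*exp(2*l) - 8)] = (162*exp(l) + 54)*exp(2*l)/(6*exp(3*l) + 3*exp(2*l) + 8)^2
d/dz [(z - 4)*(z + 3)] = 2*z - 1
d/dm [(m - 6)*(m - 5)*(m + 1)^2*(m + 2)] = 5*m^4 - 28*m^3 - 27*m^2 + 134*m + 128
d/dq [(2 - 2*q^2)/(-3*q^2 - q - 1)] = 2*(q^2 + 8*q + 1)/(9*q^4 + 6*q^3 + 7*q^2 + 2*q + 1)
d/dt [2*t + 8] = 2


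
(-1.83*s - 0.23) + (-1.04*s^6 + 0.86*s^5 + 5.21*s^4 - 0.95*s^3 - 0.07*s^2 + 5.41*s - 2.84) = -1.04*s^6 + 0.86*s^5 + 5.21*s^4 - 0.95*s^3 - 0.07*s^2 + 3.58*s - 3.07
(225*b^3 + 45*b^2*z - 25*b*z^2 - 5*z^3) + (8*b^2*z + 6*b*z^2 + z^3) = 225*b^3 + 53*b^2*z - 19*b*z^2 - 4*z^3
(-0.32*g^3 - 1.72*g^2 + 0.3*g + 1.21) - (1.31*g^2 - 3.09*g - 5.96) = -0.32*g^3 - 3.03*g^2 + 3.39*g + 7.17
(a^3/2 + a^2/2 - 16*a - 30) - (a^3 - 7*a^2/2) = -a^3/2 + 4*a^2 - 16*a - 30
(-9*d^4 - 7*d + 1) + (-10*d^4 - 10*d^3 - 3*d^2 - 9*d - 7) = -19*d^4 - 10*d^3 - 3*d^2 - 16*d - 6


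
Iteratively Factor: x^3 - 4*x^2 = (x)*(x^2 - 4*x) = x*(x - 4)*(x)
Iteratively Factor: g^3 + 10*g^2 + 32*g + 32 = (g + 2)*(g^2 + 8*g + 16) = (g + 2)*(g + 4)*(g + 4)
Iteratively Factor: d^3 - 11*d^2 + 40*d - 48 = (d - 4)*(d^2 - 7*d + 12) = (d - 4)^2*(d - 3)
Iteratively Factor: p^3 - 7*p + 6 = (p - 2)*(p^2 + 2*p - 3) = (p - 2)*(p + 3)*(p - 1)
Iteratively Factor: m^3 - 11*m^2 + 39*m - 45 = (m - 5)*(m^2 - 6*m + 9) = (m - 5)*(m - 3)*(m - 3)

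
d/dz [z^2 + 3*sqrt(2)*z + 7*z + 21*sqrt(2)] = 2*z + 3*sqrt(2) + 7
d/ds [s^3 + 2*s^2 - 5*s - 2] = 3*s^2 + 4*s - 5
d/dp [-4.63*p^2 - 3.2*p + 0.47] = -9.26*p - 3.2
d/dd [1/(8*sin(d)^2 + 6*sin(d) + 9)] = -2*(8*sin(d) + 3)*cos(d)/(8*sin(d)^2 + 6*sin(d) + 9)^2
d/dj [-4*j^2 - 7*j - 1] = -8*j - 7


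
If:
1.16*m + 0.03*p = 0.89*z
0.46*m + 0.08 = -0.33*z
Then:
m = -0.717391304347826*z - 0.173913043478261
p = 57.4057971014493*z + 6.72463768115942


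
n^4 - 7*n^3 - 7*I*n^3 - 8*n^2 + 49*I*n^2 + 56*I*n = n*(n - 8)*(n + 1)*(n - 7*I)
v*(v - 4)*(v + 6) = v^3 + 2*v^2 - 24*v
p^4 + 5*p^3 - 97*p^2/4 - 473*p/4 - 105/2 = (p - 5)*(p + 1/2)*(p + 7/2)*(p + 6)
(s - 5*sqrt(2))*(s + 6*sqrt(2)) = s^2 + sqrt(2)*s - 60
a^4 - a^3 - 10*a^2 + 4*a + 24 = (a - 3)*(a - 2)*(a + 2)^2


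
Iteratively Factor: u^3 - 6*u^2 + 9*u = (u)*(u^2 - 6*u + 9) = u*(u - 3)*(u - 3)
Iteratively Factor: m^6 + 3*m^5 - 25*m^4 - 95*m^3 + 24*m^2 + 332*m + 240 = (m + 4)*(m^5 - m^4 - 21*m^3 - 11*m^2 + 68*m + 60) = (m + 1)*(m + 4)*(m^4 - 2*m^3 - 19*m^2 + 8*m + 60) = (m + 1)*(m + 3)*(m + 4)*(m^3 - 5*m^2 - 4*m + 20) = (m + 1)*(m + 2)*(m + 3)*(m + 4)*(m^2 - 7*m + 10) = (m - 5)*(m + 1)*(m + 2)*(m + 3)*(m + 4)*(m - 2)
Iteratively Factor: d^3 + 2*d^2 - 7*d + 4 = (d + 4)*(d^2 - 2*d + 1) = (d - 1)*(d + 4)*(d - 1)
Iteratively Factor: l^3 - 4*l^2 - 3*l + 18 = (l + 2)*(l^2 - 6*l + 9) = (l - 3)*(l + 2)*(l - 3)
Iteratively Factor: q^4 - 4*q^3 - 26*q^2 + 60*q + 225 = (q + 3)*(q^3 - 7*q^2 - 5*q + 75) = (q - 5)*(q + 3)*(q^2 - 2*q - 15) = (q - 5)^2*(q + 3)*(q + 3)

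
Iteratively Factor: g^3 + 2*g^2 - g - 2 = (g + 2)*(g^2 - 1) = (g + 1)*(g + 2)*(g - 1)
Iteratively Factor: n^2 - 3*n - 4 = (n + 1)*(n - 4)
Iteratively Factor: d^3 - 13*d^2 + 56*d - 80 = (d - 4)*(d^2 - 9*d + 20) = (d - 5)*(d - 4)*(d - 4)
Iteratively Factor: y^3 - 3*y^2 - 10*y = (y + 2)*(y^2 - 5*y) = y*(y + 2)*(y - 5)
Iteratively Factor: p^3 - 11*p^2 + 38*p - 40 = (p - 2)*(p^2 - 9*p + 20) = (p - 5)*(p - 2)*(p - 4)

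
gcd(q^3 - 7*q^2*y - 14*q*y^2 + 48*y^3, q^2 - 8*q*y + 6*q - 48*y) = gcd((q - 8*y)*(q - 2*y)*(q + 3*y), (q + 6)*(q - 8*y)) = -q + 8*y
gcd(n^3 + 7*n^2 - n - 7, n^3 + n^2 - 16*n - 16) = n + 1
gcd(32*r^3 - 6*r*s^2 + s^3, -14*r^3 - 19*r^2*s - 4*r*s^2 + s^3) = 2*r + s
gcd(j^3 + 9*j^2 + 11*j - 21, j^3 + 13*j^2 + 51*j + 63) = j^2 + 10*j + 21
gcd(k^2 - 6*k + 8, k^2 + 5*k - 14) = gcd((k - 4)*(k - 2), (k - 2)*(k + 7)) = k - 2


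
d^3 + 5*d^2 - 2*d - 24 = (d - 2)*(d + 3)*(d + 4)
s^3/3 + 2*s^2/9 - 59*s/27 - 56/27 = (s/3 + 1/3)*(s - 8/3)*(s + 7/3)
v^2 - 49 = (v - 7)*(v + 7)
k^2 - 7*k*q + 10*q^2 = (k - 5*q)*(k - 2*q)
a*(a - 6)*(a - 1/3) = a^3 - 19*a^2/3 + 2*a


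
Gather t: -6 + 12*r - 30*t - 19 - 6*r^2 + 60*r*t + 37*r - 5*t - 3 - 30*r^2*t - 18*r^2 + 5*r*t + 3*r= -24*r^2 + 52*r + t*(-30*r^2 + 65*r - 35) - 28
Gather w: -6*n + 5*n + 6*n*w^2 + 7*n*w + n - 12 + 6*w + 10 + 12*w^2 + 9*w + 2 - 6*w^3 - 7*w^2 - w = -6*w^3 + w^2*(6*n + 5) + w*(7*n + 14)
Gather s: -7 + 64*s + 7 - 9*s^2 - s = -9*s^2 + 63*s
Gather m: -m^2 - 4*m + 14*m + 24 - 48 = -m^2 + 10*m - 24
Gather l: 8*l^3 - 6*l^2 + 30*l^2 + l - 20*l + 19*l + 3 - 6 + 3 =8*l^3 + 24*l^2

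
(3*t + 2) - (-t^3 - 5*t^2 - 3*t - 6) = t^3 + 5*t^2 + 6*t + 8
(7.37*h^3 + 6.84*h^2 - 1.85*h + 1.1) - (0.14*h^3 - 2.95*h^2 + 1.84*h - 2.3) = 7.23*h^3 + 9.79*h^2 - 3.69*h + 3.4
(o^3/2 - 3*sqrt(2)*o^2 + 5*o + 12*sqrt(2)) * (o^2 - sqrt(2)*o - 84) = o^5/2 - 7*sqrt(2)*o^4/2 - 31*o^3 + 259*sqrt(2)*o^2 - 444*o - 1008*sqrt(2)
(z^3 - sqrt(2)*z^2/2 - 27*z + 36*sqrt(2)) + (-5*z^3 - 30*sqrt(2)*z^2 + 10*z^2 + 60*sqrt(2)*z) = -4*z^3 - 61*sqrt(2)*z^2/2 + 10*z^2 - 27*z + 60*sqrt(2)*z + 36*sqrt(2)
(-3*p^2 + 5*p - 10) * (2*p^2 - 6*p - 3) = -6*p^4 + 28*p^3 - 41*p^2 + 45*p + 30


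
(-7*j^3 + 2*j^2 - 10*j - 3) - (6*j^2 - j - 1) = -7*j^3 - 4*j^2 - 9*j - 2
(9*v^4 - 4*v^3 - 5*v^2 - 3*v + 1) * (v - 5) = 9*v^5 - 49*v^4 + 15*v^3 + 22*v^2 + 16*v - 5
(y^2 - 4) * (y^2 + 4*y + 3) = y^4 + 4*y^3 - y^2 - 16*y - 12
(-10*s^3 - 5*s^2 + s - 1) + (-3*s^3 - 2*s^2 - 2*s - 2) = -13*s^3 - 7*s^2 - s - 3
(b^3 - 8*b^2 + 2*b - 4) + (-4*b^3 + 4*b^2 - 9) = -3*b^3 - 4*b^2 + 2*b - 13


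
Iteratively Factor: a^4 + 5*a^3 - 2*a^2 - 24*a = (a + 3)*(a^3 + 2*a^2 - 8*a) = (a + 3)*(a + 4)*(a^2 - 2*a) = (a - 2)*(a + 3)*(a + 4)*(a)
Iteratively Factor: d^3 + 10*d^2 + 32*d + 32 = (d + 4)*(d^2 + 6*d + 8) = (d + 2)*(d + 4)*(d + 4)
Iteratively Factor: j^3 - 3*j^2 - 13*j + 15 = (j - 1)*(j^2 - 2*j - 15) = (j - 5)*(j - 1)*(j + 3)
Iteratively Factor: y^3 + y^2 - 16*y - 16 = (y + 1)*(y^2 - 16) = (y - 4)*(y + 1)*(y + 4)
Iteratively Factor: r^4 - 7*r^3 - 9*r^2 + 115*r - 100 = (r - 5)*(r^3 - 2*r^2 - 19*r + 20) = (r - 5)*(r + 4)*(r^2 - 6*r + 5) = (r - 5)*(r - 1)*(r + 4)*(r - 5)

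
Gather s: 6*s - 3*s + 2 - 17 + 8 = 3*s - 7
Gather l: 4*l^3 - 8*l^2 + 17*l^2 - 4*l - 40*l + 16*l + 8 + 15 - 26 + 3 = 4*l^3 + 9*l^2 - 28*l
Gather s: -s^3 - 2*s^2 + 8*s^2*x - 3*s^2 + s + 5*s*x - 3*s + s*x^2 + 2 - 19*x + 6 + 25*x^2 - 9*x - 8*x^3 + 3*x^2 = -s^3 + s^2*(8*x - 5) + s*(x^2 + 5*x - 2) - 8*x^3 + 28*x^2 - 28*x + 8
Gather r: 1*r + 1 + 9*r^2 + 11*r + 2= 9*r^2 + 12*r + 3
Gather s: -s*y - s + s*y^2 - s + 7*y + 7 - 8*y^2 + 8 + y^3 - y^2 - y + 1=s*(y^2 - y - 2) + y^3 - 9*y^2 + 6*y + 16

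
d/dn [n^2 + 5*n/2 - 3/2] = 2*n + 5/2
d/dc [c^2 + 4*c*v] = 2*c + 4*v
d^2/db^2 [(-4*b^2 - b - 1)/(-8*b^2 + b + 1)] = 24*(8*b^3 + 24*b^2 + 1)/(512*b^6 - 192*b^5 - 168*b^4 + 47*b^3 + 21*b^2 - 3*b - 1)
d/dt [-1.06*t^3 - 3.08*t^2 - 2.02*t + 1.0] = -3.18*t^2 - 6.16*t - 2.02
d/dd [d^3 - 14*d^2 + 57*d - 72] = 3*d^2 - 28*d + 57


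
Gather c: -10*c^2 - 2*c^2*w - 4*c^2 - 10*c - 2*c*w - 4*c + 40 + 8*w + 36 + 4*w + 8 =c^2*(-2*w - 14) + c*(-2*w - 14) + 12*w + 84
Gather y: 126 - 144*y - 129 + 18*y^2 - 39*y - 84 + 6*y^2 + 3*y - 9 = 24*y^2 - 180*y - 96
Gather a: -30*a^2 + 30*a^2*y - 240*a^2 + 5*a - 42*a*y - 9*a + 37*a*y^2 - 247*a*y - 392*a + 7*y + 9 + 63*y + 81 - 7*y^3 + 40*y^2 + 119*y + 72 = a^2*(30*y - 270) + a*(37*y^2 - 289*y - 396) - 7*y^3 + 40*y^2 + 189*y + 162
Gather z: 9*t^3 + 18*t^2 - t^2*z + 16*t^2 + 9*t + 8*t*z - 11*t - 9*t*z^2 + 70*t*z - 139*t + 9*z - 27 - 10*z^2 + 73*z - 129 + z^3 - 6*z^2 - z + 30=9*t^3 + 34*t^2 - 141*t + z^3 + z^2*(-9*t - 16) + z*(-t^2 + 78*t + 81) - 126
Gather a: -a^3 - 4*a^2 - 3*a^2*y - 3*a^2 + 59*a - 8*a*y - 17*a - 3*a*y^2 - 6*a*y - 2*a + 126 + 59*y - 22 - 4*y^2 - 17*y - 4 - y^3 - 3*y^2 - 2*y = -a^3 + a^2*(-3*y - 7) + a*(-3*y^2 - 14*y + 40) - y^3 - 7*y^2 + 40*y + 100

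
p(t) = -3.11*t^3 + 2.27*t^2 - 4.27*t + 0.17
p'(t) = -9.33*t^2 + 4.54*t - 4.27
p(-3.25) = 144.78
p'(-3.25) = -117.57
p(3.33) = -103.72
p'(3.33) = -92.61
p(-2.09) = 47.40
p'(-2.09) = -54.51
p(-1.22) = 14.41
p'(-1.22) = -23.70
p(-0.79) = 6.49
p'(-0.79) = -13.68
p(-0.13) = 0.77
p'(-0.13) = -5.02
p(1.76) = -17.27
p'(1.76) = -25.18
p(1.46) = -10.90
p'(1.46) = -17.53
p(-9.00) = 2489.66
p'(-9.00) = -800.86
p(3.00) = -76.18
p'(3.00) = -74.62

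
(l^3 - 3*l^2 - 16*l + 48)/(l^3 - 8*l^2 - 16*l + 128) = (l - 3)/(l - 8)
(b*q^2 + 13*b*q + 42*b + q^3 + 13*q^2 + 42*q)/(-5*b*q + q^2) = (b*q^2 + 13*b*q + 42*b + q^3 + 13*q^2 + 42*q)/(q*(-5*b + q))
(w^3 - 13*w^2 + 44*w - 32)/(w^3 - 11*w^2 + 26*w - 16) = (w - 4)/(w - 2)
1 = 1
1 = 1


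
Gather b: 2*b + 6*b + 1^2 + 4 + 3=8*b + 8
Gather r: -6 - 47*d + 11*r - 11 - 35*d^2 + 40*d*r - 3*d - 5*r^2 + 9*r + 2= -35*d^2 - 50*d - 5*r^2 + r*(40*d + 20) - 15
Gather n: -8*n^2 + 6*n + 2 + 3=-8*n^2 + 6*n + 5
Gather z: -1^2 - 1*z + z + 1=0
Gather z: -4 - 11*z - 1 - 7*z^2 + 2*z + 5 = -7*z^2 - 9*z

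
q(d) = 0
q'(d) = 0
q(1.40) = 0.00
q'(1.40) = 0.00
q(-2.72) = 0.00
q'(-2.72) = 0.00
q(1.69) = 0.00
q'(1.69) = 0.00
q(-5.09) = 0.00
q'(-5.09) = 0.00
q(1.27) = 0.00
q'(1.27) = 0.00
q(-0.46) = 0.00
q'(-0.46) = 0.00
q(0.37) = 0.00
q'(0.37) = 0.00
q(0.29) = 0.00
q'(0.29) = 0.00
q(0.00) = 0.00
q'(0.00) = 0.00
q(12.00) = 0.00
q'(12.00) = 0.00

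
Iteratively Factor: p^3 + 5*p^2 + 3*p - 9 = (p + 3)*(p^2 + 2*p - 3) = (p - 1)*(p + 3)*(p + 3)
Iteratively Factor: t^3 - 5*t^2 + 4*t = (t - 4)*(t^2 - t) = (t - 4)*(t - 1)*(t)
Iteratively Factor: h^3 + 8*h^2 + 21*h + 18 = (h + 3)*(h^2 + 5*h + 6) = (h + 3)^2*(h + 2)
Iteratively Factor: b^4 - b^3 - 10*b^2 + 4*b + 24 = (b + 2)*(b^3 - 3*b^2 - 4*b + 12) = (b + 2)^2*(b^2 - 5*b + 6) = (b - 2)*(b + 2)^2*(b - 3)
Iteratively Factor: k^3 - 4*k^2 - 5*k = (k + 1)*(k^2 - 5*k) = (k - 5)*(k + 1)*(k)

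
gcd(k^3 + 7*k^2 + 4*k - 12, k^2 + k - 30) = k + 6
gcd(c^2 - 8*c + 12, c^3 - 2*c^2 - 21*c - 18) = c - 6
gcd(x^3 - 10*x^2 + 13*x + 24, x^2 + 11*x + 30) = 1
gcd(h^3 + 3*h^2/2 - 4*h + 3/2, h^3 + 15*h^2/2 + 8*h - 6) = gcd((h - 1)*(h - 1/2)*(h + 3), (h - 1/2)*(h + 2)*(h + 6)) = h - 1/2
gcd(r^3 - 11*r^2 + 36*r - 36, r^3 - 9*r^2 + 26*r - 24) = r^2 - 5*r + 6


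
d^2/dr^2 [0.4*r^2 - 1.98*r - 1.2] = 0.800000000000000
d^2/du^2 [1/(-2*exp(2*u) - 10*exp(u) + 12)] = (-(2*exp(u) + 5)^2*exp(u) + (4*exp(u) + 5)*(exp(2*u) + 5*exp(u) - 6)/2)*exp(u)/(exp(2*u) + 5*exp(u) - 6)^3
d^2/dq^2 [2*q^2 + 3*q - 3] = 4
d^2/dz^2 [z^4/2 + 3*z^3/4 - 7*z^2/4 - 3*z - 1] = 6*z^2 + 9*z/2 - 7/2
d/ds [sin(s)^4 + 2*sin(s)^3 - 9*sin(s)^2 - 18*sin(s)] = 2*(2*sin(s)^3 + 3*sin(s)^2 - 9*sin(s) - 9)*cos(s)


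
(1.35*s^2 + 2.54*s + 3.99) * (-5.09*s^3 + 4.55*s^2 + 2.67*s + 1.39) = -6.8715*s^5 - 6.7861*s^4 - 5.1476*s^3 + 26.8128*s^2 + 14.1839*s + 5.5461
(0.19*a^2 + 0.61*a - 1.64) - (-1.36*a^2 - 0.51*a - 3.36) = 1.55*a^2 + 1.12*a + 1.72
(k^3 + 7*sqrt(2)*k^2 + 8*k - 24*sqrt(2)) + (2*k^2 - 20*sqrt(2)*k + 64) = k^3 + 2*k^2 + 7*sqrt(2)*k^2 - 20*sqrt(2)*k + 8*k - 24*sqrt(2) + 64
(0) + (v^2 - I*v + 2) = v^2 - I*v + 2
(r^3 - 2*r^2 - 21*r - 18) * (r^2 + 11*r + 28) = r^5 + 9*r^4 - 15*r^3 - 305*r^2 - 786*r - 504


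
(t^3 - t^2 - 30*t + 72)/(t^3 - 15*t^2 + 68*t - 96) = (t + 6)/(t - 8)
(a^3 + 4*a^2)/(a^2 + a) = a*(a + 4)/(a + 1)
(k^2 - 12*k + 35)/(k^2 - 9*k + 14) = (k - 5)/(k - 2)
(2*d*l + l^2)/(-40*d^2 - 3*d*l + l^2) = l*(-2*d - l)/(40*d^2 + 3*d*l - l^2)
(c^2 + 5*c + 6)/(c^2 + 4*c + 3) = (c + 2)/(c + 1)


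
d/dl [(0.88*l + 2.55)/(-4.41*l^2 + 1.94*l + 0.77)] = (3.8808*l^2 + 22.491*l - 4.2694)/(19.4481*l^4 - 17.1108*l^3 - 3.0278*l^2 + 2.9876*l + 0.5929)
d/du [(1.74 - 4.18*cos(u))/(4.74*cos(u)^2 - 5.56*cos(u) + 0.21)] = (-19.8132*cos(u)^2 + 16.4952*cos(u) - 8.7966)*sin(u)/(22.4676*cos(u)^4 - 52.7088*cos(u)^3 + 32.9044*cos(u)^2 - 2.3352*cos(u) + 0.0441)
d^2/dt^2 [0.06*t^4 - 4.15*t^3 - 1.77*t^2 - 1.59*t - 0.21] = 0.72*t^2 - 24.9*t - 3.54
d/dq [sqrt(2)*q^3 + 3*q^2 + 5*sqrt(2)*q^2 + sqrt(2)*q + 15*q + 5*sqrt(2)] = 3*sqrt(2)*q^2 + 6*q + 10*sqrt(2)*q + sqrt(2) + 15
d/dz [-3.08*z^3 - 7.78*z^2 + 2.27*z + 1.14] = -9.24*z^2 - 15.56*z + 2.27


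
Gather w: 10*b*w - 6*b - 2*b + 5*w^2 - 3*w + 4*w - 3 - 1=-8*b + 5*w^2 + w*(10*b + 1) - 4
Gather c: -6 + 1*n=n - 6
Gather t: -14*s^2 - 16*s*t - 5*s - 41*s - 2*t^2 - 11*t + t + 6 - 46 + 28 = -14*s^2 - 46*s - 2*t^2 + t*(-16*s - 10) - 12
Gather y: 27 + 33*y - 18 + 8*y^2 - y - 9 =8*y^2 + 32*y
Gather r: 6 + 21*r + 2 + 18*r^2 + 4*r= 18*r^2 + 25*r + 8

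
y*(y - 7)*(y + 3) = y^3 - 4*y^2 - 21*y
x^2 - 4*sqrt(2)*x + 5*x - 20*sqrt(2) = (x + 5)*(x - 4*sqrt(2))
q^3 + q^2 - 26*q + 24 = (q - 4)*(q - 1)*(q + 6)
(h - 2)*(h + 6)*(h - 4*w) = h^3 - 4*h^2*w + 4*h^2 - 16*h*w - 12*h + 48*w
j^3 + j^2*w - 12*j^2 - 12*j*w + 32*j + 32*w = (j - 8)*(j - 4)*(j + w)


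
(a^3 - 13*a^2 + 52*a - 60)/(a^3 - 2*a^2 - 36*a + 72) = (a - 5)/(a + 6)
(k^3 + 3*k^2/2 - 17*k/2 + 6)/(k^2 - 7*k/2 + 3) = (k^2 + 3*k - 4)/(k - 2)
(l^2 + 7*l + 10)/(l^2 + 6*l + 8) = (l + 5)/(l + 4)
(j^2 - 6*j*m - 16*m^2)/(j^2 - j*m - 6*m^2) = (j - 8*m)/(j - 3*m)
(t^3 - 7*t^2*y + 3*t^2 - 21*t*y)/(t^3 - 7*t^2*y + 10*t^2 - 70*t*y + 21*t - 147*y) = t/(t + 7)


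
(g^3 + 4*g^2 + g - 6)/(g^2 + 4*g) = (g^3 + 4*g^2 + g - 6)/(g*(g + 4))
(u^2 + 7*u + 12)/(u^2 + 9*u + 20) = (u + 3)/(u + 5)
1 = 1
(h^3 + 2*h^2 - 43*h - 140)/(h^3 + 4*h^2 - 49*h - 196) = (h + 5)/(h + 7)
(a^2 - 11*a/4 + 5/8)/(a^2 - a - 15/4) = (4*a - 1)/(2*(2*a + 3))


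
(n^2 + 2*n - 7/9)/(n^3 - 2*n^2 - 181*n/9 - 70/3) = (3*n - 1)/(3*n^2 - 13*n - 30)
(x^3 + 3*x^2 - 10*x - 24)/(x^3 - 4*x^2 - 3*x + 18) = (x + 4)/(x - 3)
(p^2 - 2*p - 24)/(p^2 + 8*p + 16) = (p - 6)/(p + 4)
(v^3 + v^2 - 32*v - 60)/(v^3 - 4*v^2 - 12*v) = (v + 5)/v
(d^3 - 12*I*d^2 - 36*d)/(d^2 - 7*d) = (d^2 - 12*I*d - 36)/(d - 7)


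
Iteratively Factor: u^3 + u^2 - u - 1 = (u + 1)*(u^2 - 1) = (u - 1)*(u + 1)*(u + 1)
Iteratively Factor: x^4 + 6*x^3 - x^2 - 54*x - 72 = (x - 3)*(x^3 + 9*x^2 + 26*x + 24) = (x - 3)*(x + 4)*(x^2 + 5*x + 6) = (x - 3)*(x + 2)*(x + 4)*(x + 3)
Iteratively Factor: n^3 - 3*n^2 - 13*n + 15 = (n - 1)*(n^2 - 2*n - 15) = (n - 1)*(n + 3)*(n - 5)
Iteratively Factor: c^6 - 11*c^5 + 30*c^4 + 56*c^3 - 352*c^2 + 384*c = (c)*(c^5 - 11*c^4 + 30*c^3 + 56*c^2 - 352*c + 384) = c*(c - 4)*(c^4 - 7*c^3 + 2*c^2 + 64*c - 96) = c*(c - 4)*(c - 2)*(c^3 - 5*c^2 - 8*c + 48) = c*(c - 4)^2*(c - 2)*(c^2 - c - 12) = c*(c - 4)^2*(c - 2)*(c + 3)*(c - 4)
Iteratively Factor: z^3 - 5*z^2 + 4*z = (z - 1)*(z^2 - 4*z) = (z - 4)*(z - 1)*(z)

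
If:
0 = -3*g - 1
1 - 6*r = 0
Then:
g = -1/3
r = 1/6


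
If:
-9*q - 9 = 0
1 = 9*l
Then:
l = 1/9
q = -1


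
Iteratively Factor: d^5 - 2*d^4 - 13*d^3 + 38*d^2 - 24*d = (d + 4)*(d^4 - 6*d^3 + 11*d^2 - 6*d) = (d - 1)*(d + 4)*(d^3 - 5*d^2 + 6*d) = d*(d - 1)*(d + 4)*(d^2 - 5*d + 6) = d*(d - 2)*(d - 1)*(d + 4)*(d - 3)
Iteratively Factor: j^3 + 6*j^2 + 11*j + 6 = (j + 2)*(j^2 + 4*j + 3) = (j + 2)*(j + 3)*(j + 1)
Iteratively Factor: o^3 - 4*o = (o - 2)*(o^2 + 2*o) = (o - 2)*(o + 2)*(o)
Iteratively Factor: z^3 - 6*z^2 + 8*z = (z - 4)*(z^2 - 2*z) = (z - 4)*(z - 2)*(z)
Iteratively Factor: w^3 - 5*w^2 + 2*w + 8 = (w - 4)*(w^2 - w - 2) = (w - 4)*(w - 2)*(w + 1)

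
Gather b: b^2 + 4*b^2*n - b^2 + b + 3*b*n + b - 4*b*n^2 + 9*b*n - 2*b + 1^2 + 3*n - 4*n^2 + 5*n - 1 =4*b^2*n + b*(-4*n^2 + 12*n) - 4*n^2 + 8*n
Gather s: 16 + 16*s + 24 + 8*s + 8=24*s + 48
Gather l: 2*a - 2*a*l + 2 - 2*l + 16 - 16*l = 2*a + l*(-2*a - 18) + 18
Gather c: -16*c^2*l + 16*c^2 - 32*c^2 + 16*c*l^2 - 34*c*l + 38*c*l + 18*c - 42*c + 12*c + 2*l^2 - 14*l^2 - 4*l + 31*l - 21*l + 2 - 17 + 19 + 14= c^2*(-16*l - 16) + c*(16*l^2 + 4*l - 12) - 12*l^2 + 6*l + 18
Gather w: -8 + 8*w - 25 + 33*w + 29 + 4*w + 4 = 45*w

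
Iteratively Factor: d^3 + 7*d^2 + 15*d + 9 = (d + 3)*(d^2 + 4*d + 3) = (d + 3)^2*(d + 1)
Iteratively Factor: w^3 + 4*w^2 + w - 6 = (w - 1)*(w^2 + 5*w + 6) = (w - 1)*(w + 3)*(w + 2)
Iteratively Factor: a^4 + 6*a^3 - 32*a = (a)*(a^3 + 6*a^2 - 32) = a*(a + 4)*(a^2 + 2*a - 8) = a*(a + 4)^2*(a - 2)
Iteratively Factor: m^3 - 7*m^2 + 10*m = (m - 5)*(m^2 - 2*m) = m*(m - 5)*(m - 2)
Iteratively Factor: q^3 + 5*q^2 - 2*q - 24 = (q + 3)*(q^2 + 2*q - 8) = (q - 2)*(q + 3)*(q + 4)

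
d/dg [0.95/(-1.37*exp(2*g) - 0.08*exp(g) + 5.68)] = (2.603*exp(g) + 0.076)*exp(g)/(1.37*exp(2*g) + 0.08*exp(g) - 5.68)^2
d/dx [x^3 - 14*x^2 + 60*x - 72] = 3*x^2 - 28*x + 60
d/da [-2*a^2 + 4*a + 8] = 4 - 4*a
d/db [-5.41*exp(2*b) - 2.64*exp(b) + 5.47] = (-10.82*exp(b) - 2.64)*exp(b)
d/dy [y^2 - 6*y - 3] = 2*y - 6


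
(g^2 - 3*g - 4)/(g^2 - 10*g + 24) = (g + 1)/(g - 6)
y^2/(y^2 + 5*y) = y/(y + 5)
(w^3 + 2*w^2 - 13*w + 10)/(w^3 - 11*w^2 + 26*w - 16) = (w + 5)/(w - 8)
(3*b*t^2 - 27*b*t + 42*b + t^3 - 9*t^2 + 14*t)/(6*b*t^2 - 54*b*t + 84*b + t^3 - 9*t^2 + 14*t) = (3*b + t)/(6*b + t)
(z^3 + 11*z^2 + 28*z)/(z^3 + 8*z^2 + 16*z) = (z + 7)/(z + 4)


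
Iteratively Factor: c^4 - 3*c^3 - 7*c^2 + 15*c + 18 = (c + 2)*(c^3 - 5*c^2 + 3*c + 9) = (c + 1)*(c + 2)*(c^2 - 6*c + 9) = (c - 3)*(c + 1)*(c + 2)*(c - 3)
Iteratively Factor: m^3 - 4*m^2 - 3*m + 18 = (m - 3)*(m^2 - m - 6) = (m - 3)^2*(m + 2)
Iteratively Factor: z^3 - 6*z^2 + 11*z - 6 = (z - 2)*(z^2 - 4*z + 3) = (z - 3)*(z - 2)*(z - 1)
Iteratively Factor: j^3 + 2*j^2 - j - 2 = (j - 1)*(j^2 + 3*j + 2) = (j - 1)*(j + 1)*(j + 2)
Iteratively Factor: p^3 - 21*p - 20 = (p + 1)*(p^2 - p - 20) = (p + 1)*(p + 4)*(p - 5)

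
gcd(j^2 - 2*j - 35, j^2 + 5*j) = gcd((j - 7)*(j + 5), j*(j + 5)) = j + 5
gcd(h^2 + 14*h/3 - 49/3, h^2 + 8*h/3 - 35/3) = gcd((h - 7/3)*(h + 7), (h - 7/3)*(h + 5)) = h - 7/3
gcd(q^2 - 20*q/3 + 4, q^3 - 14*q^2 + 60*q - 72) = q - 6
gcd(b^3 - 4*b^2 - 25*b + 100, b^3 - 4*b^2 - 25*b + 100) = b^3 - 4*b^2 - 25*b + 100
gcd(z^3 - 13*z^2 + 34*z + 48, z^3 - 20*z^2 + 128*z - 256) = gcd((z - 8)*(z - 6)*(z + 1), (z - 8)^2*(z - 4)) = z - 8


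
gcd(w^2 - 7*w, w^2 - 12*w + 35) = w - 7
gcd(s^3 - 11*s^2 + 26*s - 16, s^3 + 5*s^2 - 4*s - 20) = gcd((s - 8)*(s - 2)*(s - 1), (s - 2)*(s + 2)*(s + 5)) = s - 2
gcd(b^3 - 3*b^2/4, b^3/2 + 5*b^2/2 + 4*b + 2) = 1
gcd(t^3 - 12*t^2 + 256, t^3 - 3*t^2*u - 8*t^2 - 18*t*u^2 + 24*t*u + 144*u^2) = t - 8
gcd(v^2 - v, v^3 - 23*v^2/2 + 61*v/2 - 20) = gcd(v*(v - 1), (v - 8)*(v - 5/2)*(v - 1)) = v - 1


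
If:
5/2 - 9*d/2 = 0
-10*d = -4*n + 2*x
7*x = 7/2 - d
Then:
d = 5/9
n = 403/252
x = 53/126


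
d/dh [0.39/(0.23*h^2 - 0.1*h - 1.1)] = (0.039 - 0.1794*h)/(-0.23*h^2 + 0.1*h + 1.1)^2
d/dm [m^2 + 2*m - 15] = 2*m + 2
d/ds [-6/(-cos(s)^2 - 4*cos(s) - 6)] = 12*(cos(s) + 2)*sin(s)/(cos(s)^2 + 4*cos(s) + 6)^2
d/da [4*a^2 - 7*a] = 8*a - 7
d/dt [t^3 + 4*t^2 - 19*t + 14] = 3*t^2 + 8*t - 19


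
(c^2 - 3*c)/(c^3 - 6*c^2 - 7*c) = (3 - c)/(-c^2 + 6*c + 7)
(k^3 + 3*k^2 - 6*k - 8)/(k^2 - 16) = (k^2 - k - 2)/(k - 4)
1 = 1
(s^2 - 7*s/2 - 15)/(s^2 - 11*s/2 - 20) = (s - 6)/(s - 8)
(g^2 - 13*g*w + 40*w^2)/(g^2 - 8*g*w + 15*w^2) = (-g + 8*w)/(-g + 3*w)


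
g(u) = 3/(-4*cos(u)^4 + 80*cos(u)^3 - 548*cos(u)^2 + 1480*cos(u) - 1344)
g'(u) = 3*(-16*sin(u)*cos(u)^3 + 240*sin(u)*cos(u)^2 - 1096*sin(u)*cos(u) + 1480*sin(u))/(-4*cos(u)^4 + 80*cos(u)^3 - 548*cos(u)^2 + 1480*cos(u) - 1344)^2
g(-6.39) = -0.01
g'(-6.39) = -0.00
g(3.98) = -0.00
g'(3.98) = -0.00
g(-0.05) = -0.01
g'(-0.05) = -0.00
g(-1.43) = -0.00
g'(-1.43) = -0.00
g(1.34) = -0.00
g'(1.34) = 0.00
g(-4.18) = -0.00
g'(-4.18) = 0.00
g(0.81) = -0.01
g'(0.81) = 0.01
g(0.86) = -0.01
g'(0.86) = 0.01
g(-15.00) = 0.00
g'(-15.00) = 0.00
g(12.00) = -0.00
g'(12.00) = -0.00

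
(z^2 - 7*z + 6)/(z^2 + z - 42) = (z - 1)/(z + 7)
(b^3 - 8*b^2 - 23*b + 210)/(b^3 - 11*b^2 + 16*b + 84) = (b + 5)/(b + 2)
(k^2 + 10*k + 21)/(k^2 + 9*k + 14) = (k + 3)/(k + 2)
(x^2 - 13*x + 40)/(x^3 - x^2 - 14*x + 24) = (x^2 - 13*x + 40)/(x^3 - x^2 - 14*x + 24)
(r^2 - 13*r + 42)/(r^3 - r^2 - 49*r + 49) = (r - 6)/(r^2 + 6*r - 7)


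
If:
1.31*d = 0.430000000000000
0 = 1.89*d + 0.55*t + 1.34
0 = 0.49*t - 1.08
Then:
No Solution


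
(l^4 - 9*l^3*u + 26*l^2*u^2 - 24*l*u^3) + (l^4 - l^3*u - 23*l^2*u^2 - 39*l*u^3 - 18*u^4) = 2*l^4 - 10*l^3*u + 3*l^2*u^2 - 63*l*u^3 - 18*u^4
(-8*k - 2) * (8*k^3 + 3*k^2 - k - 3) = -64*k^4 - 40*k^3 + 2*k^2 + 26*k + 6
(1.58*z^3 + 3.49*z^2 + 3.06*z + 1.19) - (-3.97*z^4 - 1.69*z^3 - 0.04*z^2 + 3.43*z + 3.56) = 3.97*z^4 + 3.27*z^3 + 3.53*z^2 - 0.37*z - 2.37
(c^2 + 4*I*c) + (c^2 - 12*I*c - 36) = 2*c^2 - 8*I*c - 36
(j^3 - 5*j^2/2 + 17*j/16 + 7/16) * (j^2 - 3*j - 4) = j^5 - 11*j^4/2 + 73*j^3/16 + 29*j^2/4 - 89*j/16 - 7/4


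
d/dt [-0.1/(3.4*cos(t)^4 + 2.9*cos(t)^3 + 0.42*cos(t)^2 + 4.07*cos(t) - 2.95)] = -(1.36*cos(t)^3 + 0.87*cos(t)^2 + 0.0840000000000001*cos(t) + 0.407)*sin(t)/(3.4*cos(t)^4 + 2.9*cos(t)^3 + 0.42*cos(t)^2 + 4.07*cos(t) - 2.95)^2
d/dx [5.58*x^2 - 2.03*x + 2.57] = 11.16*x - 2.03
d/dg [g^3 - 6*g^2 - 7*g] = 3*g^2 - 12*g - 7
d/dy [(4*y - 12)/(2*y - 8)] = -2/(y - 4)^2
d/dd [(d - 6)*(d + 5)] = 2*d - 1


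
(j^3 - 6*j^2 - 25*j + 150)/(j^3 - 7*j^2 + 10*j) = (j^2 - j - 30)/(j*(j - 2))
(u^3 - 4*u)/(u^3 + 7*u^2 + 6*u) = (u^2 - 4)/(u^2 + 7*u + 6)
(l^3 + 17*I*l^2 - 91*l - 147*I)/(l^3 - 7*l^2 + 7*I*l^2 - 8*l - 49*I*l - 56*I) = (l^2 + 10*I*l - 21)/(l^2 - 7*l - 8)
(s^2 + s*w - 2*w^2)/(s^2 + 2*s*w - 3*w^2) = (s + 2*w)/(s + 3*w)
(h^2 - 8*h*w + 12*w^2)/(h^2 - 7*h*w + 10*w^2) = (-h + 6*w)/(-h + 5*w)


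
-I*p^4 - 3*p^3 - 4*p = p*(p - 2*I)^2*(-I*p + 1)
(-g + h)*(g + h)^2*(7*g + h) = -7*g^4 - 8*g^3*h + 6*g^2*h^2 + 8*g*h^3 + h^4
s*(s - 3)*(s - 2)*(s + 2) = s^4 - 3*s^3 - 4*s^2 + 12*s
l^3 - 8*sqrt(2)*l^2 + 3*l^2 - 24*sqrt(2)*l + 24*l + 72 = (l + 3)*(l - 6*sqrt(2))*(l - 2*sqrt(2))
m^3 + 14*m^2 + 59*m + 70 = (m + 2)*(m + 5)*(m + 7)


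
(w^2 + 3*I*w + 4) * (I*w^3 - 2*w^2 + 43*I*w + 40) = I*w^5 - 5*w^4 + 41*I*w^3 - 97*w^2 + 292*I*w + 160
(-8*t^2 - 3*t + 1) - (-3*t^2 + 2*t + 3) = -5*t^2 - 5*t - 2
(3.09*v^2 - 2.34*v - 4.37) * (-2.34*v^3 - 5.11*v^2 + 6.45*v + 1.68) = -7.2306*v^5 - 10.3143*v^4 + 42.1137*v^3 + 12.4289*v^2 - 32.1177*v - 7.3416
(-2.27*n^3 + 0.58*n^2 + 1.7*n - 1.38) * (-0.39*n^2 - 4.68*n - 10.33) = 0.8853*n^5 + 10.3974*n^4 + 20.0717*n^3 - 13.4092*n^2 - 11.1026*n + 14.2554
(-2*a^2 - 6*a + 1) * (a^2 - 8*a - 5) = -2*a^4 + 10*a^3 + 59*a^2 + 22*a - 5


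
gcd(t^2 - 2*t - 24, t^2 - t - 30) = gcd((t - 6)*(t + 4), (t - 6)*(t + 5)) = t - 6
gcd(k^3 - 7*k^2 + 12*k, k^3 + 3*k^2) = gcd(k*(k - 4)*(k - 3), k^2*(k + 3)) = k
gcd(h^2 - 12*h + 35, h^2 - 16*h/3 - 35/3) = h - 7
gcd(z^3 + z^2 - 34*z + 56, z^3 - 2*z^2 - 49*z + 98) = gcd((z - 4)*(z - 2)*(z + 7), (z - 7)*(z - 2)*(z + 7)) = z^2 + 5*z - 14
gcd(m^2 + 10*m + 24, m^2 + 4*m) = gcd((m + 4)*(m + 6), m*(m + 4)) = m + 4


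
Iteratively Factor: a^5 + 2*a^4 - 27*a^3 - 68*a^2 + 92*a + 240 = (a + 2)*(a^4 - 27*a^2 - 14*a + 120) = (a - 5)*(a + 2)*(a^3 + 5*a^2 - 2*a - 24) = (a - 5)*(a + 2)*(a + 4)*(a^2 + a - 6) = (a - 5)*(a - 2)*(a + 2)*(a + 4)*(a + 3)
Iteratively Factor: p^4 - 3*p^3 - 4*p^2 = (p)*(p^3 - 3*p^2 - 4*p) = p*(p - 4)*(p^2 + p) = p*(p - 4)*(p + 1)*(p)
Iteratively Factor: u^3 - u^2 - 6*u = (u)*(u^2 - u - 6) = u*(u - 3)*(u + 2)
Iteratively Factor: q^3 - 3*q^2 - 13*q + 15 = (q + 3)*(q^2 - 6*q + 5) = (q - 5)*(q + 3)*(q - 1)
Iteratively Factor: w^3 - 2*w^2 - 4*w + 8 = (w + 2)*(w^2 - 4*w + 4) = (w - 2)*(w + 2)*(w - 2)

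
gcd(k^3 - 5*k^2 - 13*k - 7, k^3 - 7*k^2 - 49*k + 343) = k - 7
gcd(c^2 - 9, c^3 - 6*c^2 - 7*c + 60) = c + 3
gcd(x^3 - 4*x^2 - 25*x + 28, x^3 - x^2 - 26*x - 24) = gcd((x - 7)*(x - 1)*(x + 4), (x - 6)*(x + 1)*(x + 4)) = x + 4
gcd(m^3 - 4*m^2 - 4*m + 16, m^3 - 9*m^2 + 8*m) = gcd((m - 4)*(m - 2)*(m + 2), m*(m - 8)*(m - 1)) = 1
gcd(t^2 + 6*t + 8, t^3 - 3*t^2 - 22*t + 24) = t + 4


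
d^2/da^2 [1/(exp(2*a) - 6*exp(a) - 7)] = 2*((3 - 2*exp(a))*(-exp(2*a) + 6*exp(a) + 7) - 4*(exp(a) - 3)^2*exp(a))*exp(a)/(-exp(2*a) + 6*exp(a) + 7)^3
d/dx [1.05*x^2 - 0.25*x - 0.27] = 2.1*x - 0.25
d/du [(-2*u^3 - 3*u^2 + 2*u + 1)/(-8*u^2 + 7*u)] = (16*u^4 - 28*u^3 - 5*u^2 + 16*u - 7)/(u^2*(64*u^2 - 112*u + 49))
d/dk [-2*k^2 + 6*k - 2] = 6 - 4*k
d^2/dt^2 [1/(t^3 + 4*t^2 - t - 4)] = 2*(-(3*t + 4)*(t^3 + 4*t^2 - t - 4) + (3*t^2 + 8*t - 1)^2)/(t^3 + 4*t^2 - t - 4)^3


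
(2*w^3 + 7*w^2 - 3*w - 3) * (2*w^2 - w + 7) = 4*w^5 + 12*w^4 + w^3 + 46*w^2 - 18*w - 21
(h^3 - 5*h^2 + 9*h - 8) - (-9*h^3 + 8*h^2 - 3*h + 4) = 10*h^3 - 13*h^2 + 12*h - 12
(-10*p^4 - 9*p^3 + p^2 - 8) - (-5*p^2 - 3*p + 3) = -10*p^4 - 9*p^3 + 6*p^2 + 3*p - 11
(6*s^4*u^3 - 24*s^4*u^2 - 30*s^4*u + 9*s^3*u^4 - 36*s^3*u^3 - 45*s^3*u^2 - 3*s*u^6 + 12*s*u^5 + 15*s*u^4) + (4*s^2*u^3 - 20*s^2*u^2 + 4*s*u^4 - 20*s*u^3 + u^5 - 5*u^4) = 6*s^4*u^3 - 24*s^4*u^2 - 30*s^4*u + 9*s^3*u^4 - 36*s^3*u^3 - 45*s^3*u^2 + 4*s^2*u^3 - 20*s^2*u^2 - 3*s*u^6 + 12*s*u^5 + 19*s*u^4 - 20*s*u^3 + u^5 - 5*u^4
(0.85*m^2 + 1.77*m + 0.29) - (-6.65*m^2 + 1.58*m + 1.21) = 7.5*m^2 + 0.19*m - 0.92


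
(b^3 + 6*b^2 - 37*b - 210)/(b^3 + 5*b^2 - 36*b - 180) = (b + 7)/(b + 6)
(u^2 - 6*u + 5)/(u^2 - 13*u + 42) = (u^2 - 6*u + 5)/(u^2 - 13*u + 42)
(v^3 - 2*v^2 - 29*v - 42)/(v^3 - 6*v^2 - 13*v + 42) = (v + 2)/(v - 2)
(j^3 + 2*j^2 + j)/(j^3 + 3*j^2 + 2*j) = (j + 1)/(j + 2)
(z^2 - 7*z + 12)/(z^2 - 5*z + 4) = (z - 3)/(z - 1)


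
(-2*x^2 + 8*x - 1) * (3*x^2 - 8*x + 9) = -6*x^4 + 40*x^3 - 85*x^2 + 80*x - 9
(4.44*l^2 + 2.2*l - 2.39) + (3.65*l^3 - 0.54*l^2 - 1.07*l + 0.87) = 3.65*l^3 + 3.9*l^2 + 1.13*l - 1.52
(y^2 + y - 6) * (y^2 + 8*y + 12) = y^4 + 9*y^3 + 14*y^2 - 36*y - 72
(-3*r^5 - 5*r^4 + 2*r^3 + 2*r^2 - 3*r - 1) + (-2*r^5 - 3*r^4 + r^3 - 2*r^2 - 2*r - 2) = -5*r^5 - 8*r^4 + 3*r^3 - 5*r - 3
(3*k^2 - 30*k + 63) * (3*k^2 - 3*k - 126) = 9*k^4 - 99*k^3 - 99*k^2 + 3591*k - 7938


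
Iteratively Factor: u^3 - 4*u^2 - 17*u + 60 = (u + 4)*(u^2 - 8*u + 15) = (u - 5)*(u + 4)*(u - 3)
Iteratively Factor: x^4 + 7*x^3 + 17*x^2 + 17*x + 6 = (x + 2)*(x^3 + 5*x^2 + 7*x + 3) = (x + 2)*(x + 3)*(x^2 + 2*x + 1) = (x + 1)*(x + 2)*(x + 3)*(x + 1)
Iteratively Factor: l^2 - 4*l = (l)*(l - 4)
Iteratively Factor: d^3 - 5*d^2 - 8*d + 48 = (d + 3)*(d^2 - 8*d + 16) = (d - 4)*(d + 3)*(d - 4)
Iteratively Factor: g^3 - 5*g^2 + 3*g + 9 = (g - 3)*(g^2 - 2*g - 3) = (g - 3)*(g + 1)*(g - 3)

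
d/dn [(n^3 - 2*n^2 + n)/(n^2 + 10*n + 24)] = (n^4 + 20*n^3 + 51*n^2 - 96*n + 24)/(n^4 + 20*n^3 + 148*n^2 + 480*n + 576)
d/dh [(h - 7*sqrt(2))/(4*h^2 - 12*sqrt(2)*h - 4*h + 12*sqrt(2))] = (h^2 - 3*sqrt(2)*h - h + (h - 7*sqrt(2))*(-2*h + 1 + 3*sqrt(2)) + 3*sqrt(2))/(4*(h^2 - 3*sqrt(2)*h - h + 3*sqrt(2))^2)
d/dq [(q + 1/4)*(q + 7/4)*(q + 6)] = 3*q^2 + 16*q + 199/16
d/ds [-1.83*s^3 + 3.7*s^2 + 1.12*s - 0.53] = -5.49*s^2 + 7.4*s + 1.12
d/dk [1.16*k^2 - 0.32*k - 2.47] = 2.32*k - 0.32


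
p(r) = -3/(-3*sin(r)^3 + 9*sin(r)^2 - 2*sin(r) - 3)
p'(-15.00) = 4.64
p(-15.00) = -1.02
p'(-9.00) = 156.54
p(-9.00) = 6.86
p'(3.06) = 0.18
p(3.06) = 0.97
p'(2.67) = -2.12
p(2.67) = 1.29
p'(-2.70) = 430.76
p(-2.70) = 11.23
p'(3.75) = 13.88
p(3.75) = -1.83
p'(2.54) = -4.08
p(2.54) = 1.67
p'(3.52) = 35.44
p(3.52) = 3.40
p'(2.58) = -3.31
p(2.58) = 1.53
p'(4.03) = 1.40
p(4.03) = -0.56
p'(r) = -3*(9*sin(r)^2*cos(r) - 18*sin(r)*cos(r) + 2*cos(r))/(-3*sin(r)^3 + 9*sin(r)^2 - 2*sin(r) - 3)^2 = 3*(-9*sin(r)^2 + 18*sin(r) - 2)*cos(r)/(3*sin(r)^3 - 9*sin(r)^2 + 2*sin(r) + 3)^2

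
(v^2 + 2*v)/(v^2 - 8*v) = (v + 2)/(v - 8)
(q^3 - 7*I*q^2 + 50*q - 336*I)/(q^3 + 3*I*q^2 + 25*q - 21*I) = (q^2 - 14*I*q - 48)/(q^2 - 4*I*q - 3)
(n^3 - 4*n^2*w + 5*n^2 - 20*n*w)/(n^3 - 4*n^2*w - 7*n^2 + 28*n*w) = (n + 5)/(n - 7)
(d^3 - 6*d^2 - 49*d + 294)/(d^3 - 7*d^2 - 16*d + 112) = (d^2 + d - 42)/(d^2 - 16)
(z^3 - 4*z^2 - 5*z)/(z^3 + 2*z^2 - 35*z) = (z + 1)/(z + 7)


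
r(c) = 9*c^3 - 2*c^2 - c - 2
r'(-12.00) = 3935.00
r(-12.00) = -15830.00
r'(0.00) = -1.00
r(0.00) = -2.00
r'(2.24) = 125.52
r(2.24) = 86.88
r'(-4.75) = 627.19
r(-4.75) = -1006.92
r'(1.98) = 96.93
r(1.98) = 58.04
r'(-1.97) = 111.66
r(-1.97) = -76.60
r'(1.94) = 92.86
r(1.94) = 54.25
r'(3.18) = 259.31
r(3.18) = 264.01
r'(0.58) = 5.76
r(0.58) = -1.50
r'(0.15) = -0.99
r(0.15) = -2.16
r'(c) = 27*c^2 - 4*c - 1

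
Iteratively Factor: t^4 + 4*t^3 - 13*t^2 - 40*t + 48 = (t + 4)*(t^3 - 13*t + 12) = (t - 1)*(t + 4)*(t^2 + t - 12) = (t - 1)*(t + 4)^2*(t - 3)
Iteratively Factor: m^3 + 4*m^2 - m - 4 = (m - 1)*(m^2 + 5*m + 4) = (m - 1)*(m + 4)*(m + 1)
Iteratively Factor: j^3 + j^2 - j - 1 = (j + 1)*(j^2 - 1) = (j - 1)*(j + 1)*(j + 1)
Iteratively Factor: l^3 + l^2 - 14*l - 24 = (l + 3)*(l^2 - 2*l - 8) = (l - 4)*(l + 3)*(l + 2)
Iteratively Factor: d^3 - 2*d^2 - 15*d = (d)*(d^2 - 2*d - 15) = d*(d - 5)*(d + 3)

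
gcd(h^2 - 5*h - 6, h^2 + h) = h + 1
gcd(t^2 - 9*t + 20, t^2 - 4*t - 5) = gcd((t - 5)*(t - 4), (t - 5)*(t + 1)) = t - 5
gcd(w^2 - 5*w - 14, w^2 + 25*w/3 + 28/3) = 1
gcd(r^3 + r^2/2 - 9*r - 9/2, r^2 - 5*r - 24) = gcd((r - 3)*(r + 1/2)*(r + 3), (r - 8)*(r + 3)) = r + 3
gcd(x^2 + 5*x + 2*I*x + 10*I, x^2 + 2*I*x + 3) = 1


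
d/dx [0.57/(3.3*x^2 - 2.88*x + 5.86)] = (1.6416 - 3.762*x)/(3.3*x^2 - 2.88*x + 5.86)^2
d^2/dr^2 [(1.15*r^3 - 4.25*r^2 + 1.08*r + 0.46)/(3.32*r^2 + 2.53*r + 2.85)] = (88.164454*r^3 + 321.455274*r^2 + 17.914386*r - 87.432142)/(36.594368*r^6 + 83.660016*r^5 + 157.994484*r^4 + 159.827437*r^3 + 135.627795*r^2 + 61.649775*r + 23.149125)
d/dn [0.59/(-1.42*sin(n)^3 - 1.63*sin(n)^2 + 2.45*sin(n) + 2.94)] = (2.5134*sin(n)^2 + 1.9234*sin(n) - 1.4455)*cos(n)/(1.42*sin(n)^3 + 1.63*sin(n)^2 - 2.45*sin(n) - 2.94)^2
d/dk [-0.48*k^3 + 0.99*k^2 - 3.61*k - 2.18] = -1.44*k^2 + 1.98*k - 3.61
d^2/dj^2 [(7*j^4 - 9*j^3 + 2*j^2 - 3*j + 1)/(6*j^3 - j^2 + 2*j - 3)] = 2*(-59*j^6 + 336*j^5 - 627*j^4 - 104*j^3 + 237*j^2 - 168*j + 1)/(216*j^9 - 108*j^8 + 234*j^7 - 397*j^6 + 186*j^5 - 237*j^4 + 206*j^3 - 63*j^2 + 54*j - 27)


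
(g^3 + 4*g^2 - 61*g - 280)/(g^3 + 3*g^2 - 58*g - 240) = (g + 7)/(g + 6)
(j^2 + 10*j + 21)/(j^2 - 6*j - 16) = (j^2 + 10*j + 21)/(j^2 - 6*j - 16)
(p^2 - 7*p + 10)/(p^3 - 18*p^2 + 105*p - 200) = (p - 2)/(p^2 - 13*p + 40)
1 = 1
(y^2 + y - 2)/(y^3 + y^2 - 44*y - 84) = (y - 1)/(y^2 - y - 42)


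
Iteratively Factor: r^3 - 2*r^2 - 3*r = (r)*(r^2 - 2*r - 3) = r*(r - 3)*(r + 1)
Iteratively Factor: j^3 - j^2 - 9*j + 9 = (j + 3)*(j^2 - 4*j + 3) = (j - 3)*(j + 3)*(j - 1)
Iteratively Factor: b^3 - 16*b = (b)*(b^2 - 16) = b*(b - 4)*(b + 4)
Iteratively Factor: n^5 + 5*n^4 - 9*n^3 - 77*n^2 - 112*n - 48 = (n + 1)*(n^4 + 4*n^3 - 13*n^2 - 64*n - 48) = (n + 1)*(n + 3)*(n^3 + n^2 - 16*n - 16) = (n + 1)^2*(n + 3)*(n^2 - 16) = (n - 4)*(n + 1)^2*(n + 3)*(n + 4)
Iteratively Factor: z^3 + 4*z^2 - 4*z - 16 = (z - 2)*(z^2 + 6*z + 8) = (z - 2)*(z + 2)*(z + 4)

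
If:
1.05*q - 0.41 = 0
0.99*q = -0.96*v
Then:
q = 0.39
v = -0.40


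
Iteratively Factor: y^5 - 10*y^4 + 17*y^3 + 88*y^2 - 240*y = (y)*(y^4 - 10*y^3 + 17*y^2 + 88*y - 240) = y*(y - 5)*(y^3 - 5*y^2 - 8*y + 48) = y*(y - 5)*(y + 3)*(y^2 - 8*y + 16) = y*(y - 5)*(y - 4)*(y + 3)*(y - 4)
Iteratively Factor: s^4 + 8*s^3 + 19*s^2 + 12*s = (s + 3)*(s^3 + 5*s^2 + 4*s) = s*(s + 3)*(s^2 + 5*s + 4) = s*(s + 1)*(s + 3)*(s + 4)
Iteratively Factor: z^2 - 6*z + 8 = (z - 4)*(z - 2)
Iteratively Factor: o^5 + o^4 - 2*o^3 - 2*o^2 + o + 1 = (o - 1)*(o^4 + 2*o^3 - 2*o - 1) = (o - 1)*(o + 1)*(o^3 + o^2 - o - 1) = (o - 1)*(o + 1)^2*(o^2 - 1) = (o - 1)^2*(o + 1)^2*(o + 1)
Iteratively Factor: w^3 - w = (w + 1)*(w^2 - w) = w*(w + 1)*(w - 1)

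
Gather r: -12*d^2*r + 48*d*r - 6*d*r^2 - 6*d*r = -6*d*r^2 + r*(-12*d^2 + 42*d)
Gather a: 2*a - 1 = 2*a - 1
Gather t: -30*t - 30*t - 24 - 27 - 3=-60*t - 54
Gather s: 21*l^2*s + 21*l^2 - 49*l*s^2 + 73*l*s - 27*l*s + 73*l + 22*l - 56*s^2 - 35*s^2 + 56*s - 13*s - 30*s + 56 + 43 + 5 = 21*l^2 + 95*l + s^2*(-49*l - 91) + s*(21*l^2 + 46*l + 13) + 104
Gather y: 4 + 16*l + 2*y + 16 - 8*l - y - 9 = 8*l + y + 11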